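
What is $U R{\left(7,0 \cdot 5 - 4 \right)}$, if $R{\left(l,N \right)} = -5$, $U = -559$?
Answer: $2795$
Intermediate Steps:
$U R{\left(7,0 \cdot 5 - 4 \right)} = \left(-559\right) \left(-5\right) = 2795$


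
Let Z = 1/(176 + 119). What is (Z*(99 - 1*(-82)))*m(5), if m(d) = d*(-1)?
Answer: -181/59 ≈ -3.0678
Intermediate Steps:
m(d) = -d
Z = 1/295 ≈ 0.0033898
(Z*(99 - 1*(-82)))*m(5) = ((99 - 1*(-82))/295)*(-1*5) = ((99 + 82)/295)*(-5) = ((1/295)*181)*(-5) = (181/295)*(-5) = -181/59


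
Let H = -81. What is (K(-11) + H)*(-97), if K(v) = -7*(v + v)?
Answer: -7081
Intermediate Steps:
K(v) = -14*v
(K(-11) + H)*(-97) = (-14*(-11) - 81)*(-97) = (154 - 81)*(-97) = 73*(-97) = -7081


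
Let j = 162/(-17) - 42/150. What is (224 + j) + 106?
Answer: 136081/425 ≈ 320.19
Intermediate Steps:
j = -4169/425 (j = 162*(-1/17) - 42*1/150 = -162/17 - 7/25 = -4169/425 ≈ -9.8094)
(224 + j) + 106 = (224 - 4169/425) + 106 = 91031/425 + 106 = 136081/425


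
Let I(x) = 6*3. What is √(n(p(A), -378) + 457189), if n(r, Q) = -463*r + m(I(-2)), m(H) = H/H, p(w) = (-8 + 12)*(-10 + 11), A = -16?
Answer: √455338 ≈ 674.79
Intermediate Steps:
I(x) = 18
p(w) = 4 (p(w) = 4*1 = 4)
m(H) = 1
n(r, Q) = 1 - 463*r (n(r, Q) = -463*r + 1 = 1 - 463*r)
√(n(p(A), -378) + 457189) = √((1 - 463*4) + 457189) = √((1 - 1852) + 457189) = √(-1851 + 457189) = √455338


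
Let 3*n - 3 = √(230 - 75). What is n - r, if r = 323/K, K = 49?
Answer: -274/49 + √155/3 ≈ -1.4419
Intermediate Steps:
r = 323/49 ≈ 6.5918
n = 1 + √155/3 (n = 1 + √(230 - 75)/3 = 1 + √155/3 ≈ 5.1500)
n - r = (1 + √155/3) - 1*323/49 = (1 + √155/3) - 323/49 = -274/49 + √155/3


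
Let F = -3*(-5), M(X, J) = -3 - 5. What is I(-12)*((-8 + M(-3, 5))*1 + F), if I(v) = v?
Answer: 12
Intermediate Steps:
M(X, J) = -8
F = 15
I(-12)*((-8 + M(-3, 5))*1 + F) = -12*((-8 - 8)*1 + 15) = -12*(-16*1 + 15) = -12*(-16 + 15) = -12*(-1) = 12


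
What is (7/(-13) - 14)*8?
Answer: -1512/13 ≈ -116.31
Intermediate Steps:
(7/(-13) - 14)*8 = (7*(-1/13) - 14)*8 = (-7/13 - 14)*8 = -189/13*8 = -1512/13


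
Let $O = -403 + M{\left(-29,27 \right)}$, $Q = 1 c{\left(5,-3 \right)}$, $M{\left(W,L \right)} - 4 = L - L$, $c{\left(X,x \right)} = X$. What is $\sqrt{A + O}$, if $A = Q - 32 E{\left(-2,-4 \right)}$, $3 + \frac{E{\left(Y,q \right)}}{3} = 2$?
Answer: $i \sqrt{298} \approx 17.263 i$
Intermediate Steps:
$E{\left(Y,q \right)} = -3$ ($E{\left(Y,q \right)} = -9 + 3 \cdot 2 = -9 + 6 = -3$)
$M{\left(W,L \right)} = 4$ ($M{\left(W,L \right)} = 4 + \left(L - L\right) = 4 + 0 = 4$)
$Q = 5$ ($Q = 1 \cdot 5 = 5$)
$O = -399$ ($O = -403 + 4 = -399$)
$A = 101$ ($A = 5 - -96 = 5 + 96 = 101$)
$\sqrt{A + O} = \sqrt{101 - 399} = \sqrt{-298} = i \sqrt{298}$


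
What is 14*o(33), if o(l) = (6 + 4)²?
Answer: 1400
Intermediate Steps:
o(l) = 100 (o(l) = 10² = 100)
14*o(33) = 14*100 = 1400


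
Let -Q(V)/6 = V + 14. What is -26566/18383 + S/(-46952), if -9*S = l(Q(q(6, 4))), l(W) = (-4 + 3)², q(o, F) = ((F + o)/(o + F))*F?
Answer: -11225923105/7768067544 ≈ -1.4451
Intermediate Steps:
q(o, F) = F (q(o, F) = ((F + o)/(F + o))*F = 1*F = F)
Q(V) = -84 - 6*V (Q(V) = -6*(V + 14) = -6*(14 + V) = -84 - 6*V)
l(W) = 1 (l(W) = (-1)² = 1)
S = -⅑ (S = -⅑*1 = -⅑ ≈ -0.11111)
-26566/18383 + S/(-46952) = -26566/18383 - ⅑/(-46952) = -26566*1/18383 - ⅑*(-1/46952) = -26566/18383 + 1/422568 = -11225923105/7768067544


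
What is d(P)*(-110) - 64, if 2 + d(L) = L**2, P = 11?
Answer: -13154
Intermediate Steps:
d(L) = -2 + L**2
d(P)*(-110) - 64 = (-2 + 11**2)*(-110) - 64 = (-2 + 121)*(-110) - 64 = 119*(-110) - 64 = -13090 - 64 = -13154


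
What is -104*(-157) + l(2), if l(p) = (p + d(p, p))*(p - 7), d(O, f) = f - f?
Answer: 16318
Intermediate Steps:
d(O, f) = 0
l(p) = p*(-7 + p) (l(p) = (p + 0)*(p - 7) = p*(-7 + p))
-104*(-157) + l(2) = -104*(-157) + 2*(-7 + 2) = 16328 + 2*(-5) = 16328 - 10 = 16318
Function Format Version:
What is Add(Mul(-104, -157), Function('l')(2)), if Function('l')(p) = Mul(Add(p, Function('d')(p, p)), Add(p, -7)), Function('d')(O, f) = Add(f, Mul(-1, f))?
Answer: 16318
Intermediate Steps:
Function('d')(O, f) = 0
Function('l')(p) = Mul(p, Add(-7, p)) (Function('l')(p) = Mul(Add(p, 0), Add(p, -7)) = Mul(p, Add(-7, p)))
Add(Mul(-104, -157), Function('l')(2)) = Add(Mul(-104, -157), Mul(2, Add(-7, 2))) = Add(16328, Mul(2, -5)) = Add(16328, -10) = 16318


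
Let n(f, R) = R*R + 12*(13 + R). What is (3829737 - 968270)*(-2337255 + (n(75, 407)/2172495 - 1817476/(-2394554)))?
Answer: -17395948324807237185920654/2601078296115 ≈ -6.6880e+12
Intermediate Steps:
n(f, R) = 156 + R² + 12*R (n(f, R) = R² + (156 + 12*R) = 156 + R² + 12*R)
(3829737 - 968270)*(-2337255 + (n(75, 407)/2172495 - 1817476/(-2394554))) = (3829737 - 968270)*(-2337255 + ((156 + 407² + 12*407)/2172495 - 1817476/(-2394554))) = 2861467*(-2337255 + ((156 + 165649 + 4884)*(1/2172495) - 1817476*(-1/2394554))) = 2861467*(-2337255 + (170689*(1/2172495) + 908738/1197277)) = 2861467*(-2337255 + (170689/2172495 + 908738/1197277)) = 2861467*(-2337255 + 2178590775163/2601078296115) = 2861467*(-6079381074395489162/2601078296115) = -17395948324807237185920654/2601078296115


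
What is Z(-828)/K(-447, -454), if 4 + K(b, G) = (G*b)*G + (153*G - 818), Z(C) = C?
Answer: 23/2561226 ≈ 8.9801e-6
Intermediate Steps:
K(b, G) = -822 + 153*G + b*G**2 (K(b, G) = -4 + ((G*b)*G + (153*G - 818)) = -4 + (b*G**2 + (-818 + 153*G)) = -4 + (-818 + 153*G + b*G**2) = -822 + 153*G + b*G**2)
Z(-828)/K(-447, -454) = -828/(-822 + 153*(-454) - 447*(-454)**2) = -828/(-822 - 69462 - 447*206116) = -828/(-822 - 69462 - 92133852) = -828/(-92204136) = -828*(-1/92204136) = 23/2561226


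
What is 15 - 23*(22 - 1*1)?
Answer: -468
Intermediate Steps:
15 - 23*(22 - 1*1) = 15 - 23*(22 - 1) = 15 - 23*21 = 15 - 483 = -468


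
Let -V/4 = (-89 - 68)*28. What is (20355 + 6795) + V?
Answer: 44734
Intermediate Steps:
V = 17584 (V = -4*(-89 - 68)*28 = -(-628)*28 = -4*(-4396) = 17584)
(20355 + 6795) + V = (20355 + 6795) + 17584 = 27150 + 17584 = 44734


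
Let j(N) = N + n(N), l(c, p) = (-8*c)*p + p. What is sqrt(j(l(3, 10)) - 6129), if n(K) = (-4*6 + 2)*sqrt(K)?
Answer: sqrt(-6359 - 22*I*sqrt(230)) ≈ 2.0913 - 79.771*I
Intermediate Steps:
l(c, p) = p - 8*c*p (l(c, p) = -8*c*p + p = p - 8*c*p)
n(K) = -22*sqrt(K) (n(K) = (-24 + 2)*sqrt(K) = -22*sqrt(K))
j(N) = N - 22*sqrt(N)
sqrt(j(l(3, 10)) - 6129) = sqrt((10*(1 - 8*3) - 22*sqrt(10)*sqrt(1 - 8*3)) - 6129) = sqrt((10*(1 - 24) - 22*sqrt(10)*sqrt(1 - 24)) - 6129) = sqrt((10*(-23) - 22*I*sqrt(230)) - 6129) = sqrt((-230 - 22*I*sqrt(230)) - 6129) = sqrt(-6359 - 22*I*sqrt(230))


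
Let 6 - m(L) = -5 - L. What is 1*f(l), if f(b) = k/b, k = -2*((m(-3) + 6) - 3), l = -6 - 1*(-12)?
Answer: -11/3 ≈ -3.6667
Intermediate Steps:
m(L) = 11 + L (m(L) = 6 - (-5 - L) = 6 + (5 + L) = 11 + L)
l = 6 (l = -6 + 12 = 6)
k = -22 (k = -2*(((11 - 3) + 6) - 3) = -2*((8 + 6) - 3) = -2*(14 - 3) = -2*11 = -22)
f(b) = -22/b
1*f(l) = 1*(-22/6) = 1*(-22*⅙) = 1*(-11/3) = -11/3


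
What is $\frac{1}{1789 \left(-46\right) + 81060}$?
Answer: $- \frac{1}{1234} \approx -0.00081037$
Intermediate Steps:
$\frac{1}{1789 \left(-46\right) + 81060} = \frac{1}{-82294 + 81060} = \frac{1}{-1234} = - \frac{1}{1234}$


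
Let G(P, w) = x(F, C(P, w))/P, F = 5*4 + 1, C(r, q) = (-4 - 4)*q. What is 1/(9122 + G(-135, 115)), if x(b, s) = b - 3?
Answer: 15/136828 ≈ 0.00010963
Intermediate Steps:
C(r, q) = -8*q
F = 21 (F = 20 + 1 = 21)
x(b, s) = -3 + b
G(P, w) = 18/P (G(P, w) = (-3 + 21)/P = 18/P)
1/(9122 + G(-135, 115)) = 1/(9122 + 18/(-135)) = 1/(9122 + 18*(-1/135)) = 1/(9122 - 2/15) = 1/(136828/15) = 15/136828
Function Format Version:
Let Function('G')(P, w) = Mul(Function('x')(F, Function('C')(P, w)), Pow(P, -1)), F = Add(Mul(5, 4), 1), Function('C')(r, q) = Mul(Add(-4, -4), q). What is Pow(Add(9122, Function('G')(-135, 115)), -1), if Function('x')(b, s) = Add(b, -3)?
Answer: Rational(15, 136828) ≈ 0.00010963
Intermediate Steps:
Function('C')(r, q) = Mul(-8, q)
F = 21 (F = Add(20, 1) = 21)
Function('x')(b, s) = Add(-3, b)
Function('G')(P, w) = Mul(18, Pow(P, -1)) (Function('G')(P, w) = Mul(Add(-3, 21), Pow(P, -1)) = Mul(18, Pow(P, -1)))
Pow(Add(9122, Function('G')(-135, 115)), -1) = Pow(Add(9122, Mul(18, Pow(-135, -1))), -1) = Pow(Add(9122, Mul(18, Rational(-1, 135))), -1) = Pow(Add(9122, Rational(-2, 15)), -1) = Pow(Rational(136828, 15), -1) = Rational(15, 136828)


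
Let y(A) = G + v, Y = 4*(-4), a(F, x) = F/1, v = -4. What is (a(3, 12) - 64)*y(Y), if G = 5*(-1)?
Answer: 549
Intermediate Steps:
a(F, x) = F (a(F, x) = F*1 = F)
Y = -16
G = -5
y(A) = -9 (y(A) = -5 - 4 = -9)
(a(3, 12) - 64)*y(Y) = (3 - 64)*(-9) = -61*(-9) = 549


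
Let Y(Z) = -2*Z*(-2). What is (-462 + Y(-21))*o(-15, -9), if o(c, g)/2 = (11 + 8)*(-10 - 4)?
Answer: 290472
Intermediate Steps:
Y(Z) = 4*Z
o(c, g) = -532 (o(c, g) = 2*((11 + 8)*(-10 - 4)) = 2*(19*(-14)) = 2*(-266) = -532)
(-462 + Y(-21))*o(-15, -9) = (-462 + 4*(-21))*(-532) = (-462 - 84)*(-532) = -546*(-532) = 290472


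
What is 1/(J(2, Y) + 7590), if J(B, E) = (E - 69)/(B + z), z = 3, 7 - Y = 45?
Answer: 5/37843 ≈ 0.00013212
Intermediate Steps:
Y = -38 (Y = 7 - 1*45 = 7 - 45 = -38)
J(B, E) = (-69 + E)/(3 + B) (J(B, E) = (E - 69)/(B + 3) = (-69 + E)/(3 + B))
1/(J(2, Y) + 7590) = 1/((-69 - 38)/(3 + 2) + 7590) = 1/(-107/5 + 7590) = 1/(37843/5) = 5/37843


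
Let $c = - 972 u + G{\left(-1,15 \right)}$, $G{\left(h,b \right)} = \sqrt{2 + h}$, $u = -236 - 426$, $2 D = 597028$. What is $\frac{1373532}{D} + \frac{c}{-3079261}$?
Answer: $\frac{2018690104421}{459601259077} \approx 4.3923$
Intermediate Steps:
$D = 298514$ ($D = \frac{1}{2} \cdot 597028 = 298514$)
$u = -662$ ($u = -236 - 426 = -662$)
$c = 643465$ ($c = \left(-972\right) \left(-662\right) + \sqrt{2 - 1} = 643464 + \sqrt{1} = 643464 + 1 = 643465$)
$\frac{1373532}{D} + \frac{c}{-3079261} = \frac{1373532}{298514} + \frac{643465}{-3079261} = 1373532 \cdot \frac{1}{298514} + 643465 \left(- \frac{1}{3079261}\right) = \frac{686766}{149257} - \frac{643465}{3079261} = \frac{2018690104421}{459601259077}$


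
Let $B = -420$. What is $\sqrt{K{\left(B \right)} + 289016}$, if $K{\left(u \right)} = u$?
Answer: $2 \sqrt{72149} \approx 537.21$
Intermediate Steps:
$\sqrt{K{\left(B \right)} + 289016} = \sqrt{-420 + 289016} = \sqrt{288596} = 2 \sqrt{72149}$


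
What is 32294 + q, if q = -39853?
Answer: -7559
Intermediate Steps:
32294 + q = 32294 - 39853 = -7559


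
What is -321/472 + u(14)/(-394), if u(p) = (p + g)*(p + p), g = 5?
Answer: -188789/92984 ≈ -2.0303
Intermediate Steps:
u(p) = 2*p*(5 + p) (u(p) = (p + 5)*(p + p) = (5 + p)*(2*p) = 2*p*(5 + p))
-321/472 + u(14)/(-394) = -321/472 + (2*14*(5 + 14))/(-394) = -321*1/472 + (2*14*19)*(-1/394) = -321/472 + 532*(-1/394) = -321/472 - 266/197 = -188789/92984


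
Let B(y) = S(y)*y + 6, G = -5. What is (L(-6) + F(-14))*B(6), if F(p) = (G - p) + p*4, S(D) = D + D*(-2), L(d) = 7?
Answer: 1200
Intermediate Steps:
S(D) = -D (S(D) = D - 2*D = -D)
F(p) = -5 + 3*p (F(p) = (-5 - p) + p*4 = (-5 - p) + 4*p = -5 + 3*p)
B(y) = 6 - y² (B(y) = (-y)*y + 6 = -y² + 6 = 6 - y²)
(L(-6) + F(-14))*B(6) = (7 + (-5 + 3*(-14)))*(6 - 1*6²) = (7 + (-5 - 42))*(6 - 1*36) = (7 - 47)*(6 - 36) = -40*(-30) = 1200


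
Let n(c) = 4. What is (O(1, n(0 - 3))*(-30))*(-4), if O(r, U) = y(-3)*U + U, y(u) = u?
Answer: -960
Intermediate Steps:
O(r, U) = -2*U (O(r, U) = -3*U + U = -2*U)
(O(1, n(0 - 3))*(-30))*(-4) = (-2*4*(-30))*(-4) = -8*(-30)*(-4) = 240*(-4) = -960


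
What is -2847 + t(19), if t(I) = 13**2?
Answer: -2678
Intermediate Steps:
t(I) = 169
-2847 + t(19) = -2847 + 169 = -2678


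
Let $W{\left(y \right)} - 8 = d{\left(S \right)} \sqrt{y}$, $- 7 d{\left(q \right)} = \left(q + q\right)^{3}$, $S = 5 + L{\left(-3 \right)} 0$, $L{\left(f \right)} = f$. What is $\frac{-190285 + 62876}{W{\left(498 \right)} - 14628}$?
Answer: $\frac{4563662971}{498773780} - \frac{4459315 \sqrt{498}}{49877378} \approx 7.1546$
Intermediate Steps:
$S = 5$ ($S = 5 - 0 = 5 + 0 = 5$)
$d{\left(q \right)} = - \frac{8 q^{3}}{7}$ ($d{\left(q \right)} = - \frac{\left(q + q\right)^{3}}{7} = - \frac{\left(2 q\right)^{3}}{7} = - \frac{8 q^{3}}{7}$)
$W{\left(y \right)} = 8 - \frac{1000 \sqrt{y}}{7}$ ($W{\left(y \right)} = 8 + - \frac{8 \cdot 5^{3}}{7} \sqrt{y} = 8 + \left(- \frac{8}{7}\right) 125 \sqrt{y} = 8 - \frac{1000 \sqrt{y}}{7}$)
$\frac{-190285 + 62876}{W{\left(498 \right)} - 14628} = \frac{-190285 + 62876}{\left(8 - \frac{1000 \sqrt{498}}{7}\right) - 14628} = - \frac{127409}{-14620 - \frac{1000 \sqrt{498}}{7}}$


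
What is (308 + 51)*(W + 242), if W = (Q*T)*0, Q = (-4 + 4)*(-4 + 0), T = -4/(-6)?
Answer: 86878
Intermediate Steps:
T = ⅔ (T = -4*(-⅙) = ⅔ ≈ 0.66667)
Q = 0 (Q = 0*(-4) = 0)
W = 0 (W = (0*(⅔))*0 = 0*0 = 0)
(308 + 51)*(W + 242) = (308 + 51)*(0 + 242) = 359*242 = 86878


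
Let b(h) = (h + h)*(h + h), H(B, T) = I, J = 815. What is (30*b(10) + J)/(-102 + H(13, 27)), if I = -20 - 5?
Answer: -12815/127 ≈ -100.91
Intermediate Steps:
I = -25
H(B, T) = -25
b(h) = 4*h² (b(h) = (2*h)*(2*h) = 4*h²)
(30*b(10) + J)/(-102 + H(13, 27)) = (30*(4*10²) + 815)/(-102 - 25) = (30*(4*100) + 815)/(-127) = (30*400 + 815)*(-1/127) = (12000 + 815)*(-1/127) = 12815*(-1/127) = -12815/127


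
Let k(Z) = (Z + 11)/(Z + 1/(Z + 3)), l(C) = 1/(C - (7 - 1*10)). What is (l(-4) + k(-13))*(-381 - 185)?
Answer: 62826/131 ≈ 479.59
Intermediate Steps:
l(C) = 1/(3 + C) (l(C) = 1/(C - (7 - 10)) = 1/(C - 1*(-3)) = 1/(C + 3) = 1/(3 + C))
k(Z) = (11 + Z)/(Z + 1/(3 + Z))
(l(-4) + k(-13))*(-381 - 185) = (1/(3 - 4) + (33 + (-13)² + 14*(-13))/(1 + (-13)² + 3*(-13)))*(-381 - 185) = (1/(-1) + (33 + 169 - 182)/(1 + 169 - 39))*(-566) = (-1 + 20/131)*(-566) = -111/131*(-566) = 62826/131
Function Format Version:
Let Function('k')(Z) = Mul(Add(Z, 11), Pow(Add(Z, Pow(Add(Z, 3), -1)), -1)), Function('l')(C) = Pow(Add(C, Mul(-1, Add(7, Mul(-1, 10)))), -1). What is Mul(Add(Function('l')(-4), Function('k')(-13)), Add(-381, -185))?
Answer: Rational(62826, 131) ≈ 479.59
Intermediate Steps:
Function('l')(C) = Pow(Add(3, C), -1) (Function('l')(C) = Pow(Add(C, Mul(-1, Add(7, -10))), -1) = Pow(Add(C, Mul(-1, -3)), -1) = Pow(Add(C, 3), -1) = Pow(Add(3, C), -1))
Function('k')(Z) = Mul(Pow(Add(Z, Pow(Add(3, Z), -1)), -1), Add(11, Z)) (Function('k')(Z) = Mul(Add(11, Z), Pow(Add(Z, Pow(Add(3, Z), -1)), -1)) = Mul(Pow(Add(Z, Pow(Add(3, Z), -1)), -1), Add(11, Z)))
Mul(Add(Function('l')(-4), Function('k')(-13)), Add(-381, -185)) = Mul(Add(Pow(Add(3, -4), -1), Mul(Pow(Add(1, Pow(-13, 2), Mul(3, -13)), -1), Add(33, Pow(-13, 2), Mul(14, -13)))), Add(-381, -185)) = Mul(Add(Pow(-1, -1), Mul(Pow(Add(1, 169, -39), -1), Add(33, 169, -182))), -566) = Mul(Add(-1, Mul(Pow(131, -1), 20)), -566) = Mul(Add(-1, Mul(Rational(1, 131), 20)), -566) = Mul(Add(-1, Rational(20, 131)), -566) = Mul(Rational(-111, 131), -566) = Rational(62826, 131)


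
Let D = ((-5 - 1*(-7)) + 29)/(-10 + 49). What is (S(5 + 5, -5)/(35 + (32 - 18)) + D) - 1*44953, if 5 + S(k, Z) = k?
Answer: -85903469/1911 ≈ -44952.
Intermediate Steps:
S(k, Z) = -5 + k
D = 31/39 (D = ((-5 + 7) + 29)/39 = (2 + 29)*(1/39) = 31*(1/39) = 31/39 ≈ 0.79487)
(S(5 + 5, -5)/(35 + (32 - 18)) + D) - 1*44953 = ((-5 + (5 + 5))/(35 + (32 - 18)) + 31/39) - 1*44953 = ((-5 + 10)/(35 + 14) + 31/39) - 44953 = (5/49 + 31/39) - 44953 = 1714/1911 - 44953 = -85903469/1911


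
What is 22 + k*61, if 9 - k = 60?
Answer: -3089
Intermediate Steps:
k = -51 (k = 9 - 1*60 = 9 - 60 = -51)
22 + k*61 = 22 - 51*61 = 22 - 3111 = -3089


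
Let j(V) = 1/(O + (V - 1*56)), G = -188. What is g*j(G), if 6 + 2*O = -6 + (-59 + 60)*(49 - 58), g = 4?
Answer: -8/509 ≈ -0.015717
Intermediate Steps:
O = -21/2 (O = -3 + (-6 + (-59 + 60)*(49 - 58))/2 = -3 + (-6 + 1*(-9))/2 = -3 + (-6 - 9)/2 = -3 + (½)*(-15) = -3 - 15/2 = -21/2 ≈ -10.500)
j(V) = 1/(-133/2 + V) (j(V) = 1/(-21/2 + (V - 1*56)) = 1/(-21/2 + (V - 56)) = 1/(-21/2 + (-56 + V)) = 1/(-133/2 + V))
g*j(G) = 4*(2/(-133 + 2*(-188))) = 4*(2/(-133 - 376)) = 4*(2/(-509)) = 4*(2*(-1/509)) = 4*(-2/509) = -8/509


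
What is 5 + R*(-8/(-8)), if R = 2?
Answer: 7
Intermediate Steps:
5 + R*(-8/(-8)) = 5 + 2*(-8/(-8)) = 5 + 2*(-8*(-⅛)) = 5 + 2*1 = 5 + 2 = 7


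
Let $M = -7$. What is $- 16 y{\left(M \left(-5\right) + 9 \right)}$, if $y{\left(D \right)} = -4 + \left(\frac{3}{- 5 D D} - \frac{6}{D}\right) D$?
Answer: $\frac{8812}{55} \approx 160.22$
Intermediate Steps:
$y{\left(D \right)} = -4 + D \left(- \frac{6}{D} - \frac{3}{5 D^{2}}\right)$ ($y{\left(D \right)} = -4 + \left(\frac{3}{\left(-5\right) D^{2}} - \frac{6}{D}\right) D = -4 + \left(3 \left(- \frac{1}{5 D^{2}}\right) - \frac{6}{D}\right) D = -4 + \left(- \frac{3}{5 D^{2}} - \frac{6}{D}\right) D = -4 + \left(- \frac{6}{D} - \frac{3}{5 D^{2}}\right) D = -4 + D \left(- \frac{6}{D} - \frac{3}{5 D^{2}}\right)$)
$- 16 y{\left(M \left(-5\right) + 9 \right)} = - 16 \left(-10 - \frac{3}{5 \left(\left(-7\right) \left(-5\right) + 9\right)}\right) = - 16 \left(-10 - \frac{3}{5 \left(35 + 9\right)}\right) = - 16 \left(-10 - \frac{3}{5 \cdot 44}\right) = - 16 \left(-10 - \frac{3}{220}\right) = \left(-16\right) \left(- \frac{2203}{220}\right) = \frac{8812}{55}$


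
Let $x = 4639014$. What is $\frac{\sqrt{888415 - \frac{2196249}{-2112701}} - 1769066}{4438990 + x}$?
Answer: $- \frac{68041}{349154} + \frac{11 \sqrt{8193078290252971}}{9589554064402} \approx -0.19477$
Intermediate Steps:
$\frac{\sqrt{888415 - \frac{2196249}{-2112701}} - 1769066}{4438990 + x} = \frac{\sqrt{888415 - \frac{2196249}{-2112701}} - 1769066}{4438990 + 4639014} = \frac{\sqrt{888415 - - \frac{2196249}{2112701}} - 1769066}{9078004} = \left(\sqrt{888415 + \frac{2196249}{2112701}} - 1769066\right) \frac{1}{9078004} = \left(\sqrt{\frac{1876957455164}{2112701}} - 1769066\right) \frac{1}{9078004} = \left(\frac{22 \sqrt{8193078290252971}}{2112701} - 1769066\right) \frac{1}{9078004} = \left(-1769066 + \frac{22 \sqrt{8193078290252971}}{2112701}\right) \frac{1}{9078004} = - \frac{68041}{349154} + \frac{11 \sqrt{8193078290252971}}{9589554064402}$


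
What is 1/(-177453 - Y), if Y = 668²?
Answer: -1/623677 ≈ -1.6034e-6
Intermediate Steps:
Y = 446224
1/(-177453 - Y) = 1/(-177453 - 1*446224) = 1/(-177453 - 446224) = 1/(-623677) = -1/623677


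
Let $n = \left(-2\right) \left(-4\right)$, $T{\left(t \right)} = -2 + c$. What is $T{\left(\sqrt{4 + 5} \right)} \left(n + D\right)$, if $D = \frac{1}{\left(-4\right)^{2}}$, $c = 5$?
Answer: $\frac{387}{16} \approx 24.188$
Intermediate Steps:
$D = \frac{1}{16} \approx 0.0625$
$T{\left(t \right)} = 3$ ($T{\left(t \right)} = -2 + 5 = 3$)
$n = 8$
$T{\left(\sqrt{4 + 5} \right)} \left(n + D\right) = 3 \left(8 + \frac{1}{16}\right) = 3 \cdot \frac{129}{16} = \frac{387}{16}$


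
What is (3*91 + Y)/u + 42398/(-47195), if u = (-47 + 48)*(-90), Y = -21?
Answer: -174544/47195 ≈ -3.6984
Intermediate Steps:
u = -90 (u = 1*(-90) = -90)
(3*91 + Y)/u + 42398/(-47195) = (3*91 - 21)/(-90) + 42398/(-47195) = (273 - 21)*(-1/90) + 42398*(-1/47195) = 252*(-1/90) - 42398/47195 = -14/5 - 42398/47195 = -174544/47195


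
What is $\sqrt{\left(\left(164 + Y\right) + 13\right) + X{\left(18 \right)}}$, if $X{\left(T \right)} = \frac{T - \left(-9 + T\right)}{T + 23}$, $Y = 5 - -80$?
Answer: $\frac{\sqrt{440791}}{41} \approx 16.193$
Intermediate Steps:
$Y = 85$ ($Y = 5 + 80 = 85$)
$X{\left(T \right)} = \frac{9}{23 + T}$ ($X{\left(T \right)} = \frac{T - \left(-9 + T\right)}{23 + T} = \frac{9}{23 + T}$)
$\sqrt{\left(\left(164 + Y\right) + 13\right) + X{\left(18 \right)}} = \sqrt{\left(\left(164 + 85\right) + 13\right) + \frac{9}{23 + 18}} = \sqrt{\left(249 + 13\right) + \frac{9}{41}} = \sqrt{262 + 9 \cdot \frac{1}{41}} = \sqrt{262 + \frac{9}{41}} = \sqrt{\frac{10751}{41}} = \frac{\sqrt{440791}}{41}$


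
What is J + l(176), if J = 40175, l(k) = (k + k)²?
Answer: 164079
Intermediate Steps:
l(k) = 4*k² (l(k) = (2*k)² = 4*k²)
J + l(176) = 40175 + 4*176² = 40175 + 4*30976 = 40175 + 123904 = 164079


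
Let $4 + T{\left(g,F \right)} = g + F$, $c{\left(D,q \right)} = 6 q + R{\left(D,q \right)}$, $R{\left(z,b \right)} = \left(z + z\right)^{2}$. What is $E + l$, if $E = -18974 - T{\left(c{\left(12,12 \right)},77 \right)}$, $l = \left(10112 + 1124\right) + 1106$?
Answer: $-7353$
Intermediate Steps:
$R{\left(z,b \right)} = 4 z^{2}$ ($R{\left(z,b \right)} = \left(2 z\right)^{2} = 4 z^{2}$)
$c{\left(D,q \right)} = 4 D^{2} + 6 q$ ($c{\left(D,q \right)} = 6 q + 4 D^{2} = 4 D^{2} + 6 q$)
$T{\left(g,F \right)} = -4 + F + g$ ($T{\left(g,F \right)} = -4 + \left(g + F\right) = -4 + \left(F + g\right) = -4 + F + g$)
$l = 12342$ ($l = 11236 + 1106 = 12342$)
$E = -19695$ ($E = -18974 - \left(-4 + 77 + \left(4 \cdot 12^{2} + 6 \cdot 12\right)\right) = -18974 - \left(-4 + 77 + \left(4 \cdot 144 + 72\right)\right) = -18974 - \left(-4 + 77 + \left(576 + 72\right)\right) = -18974 - \left(-4 + 77 + 648\right) = -18974 - 721 = -19695$)
$E + l = -19695 + 12342 = -7353$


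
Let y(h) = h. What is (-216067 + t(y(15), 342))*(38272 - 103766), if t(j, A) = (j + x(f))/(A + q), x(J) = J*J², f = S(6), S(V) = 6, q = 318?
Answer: 141510691751/10 ≈ 1.4151e+10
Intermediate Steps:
f = 6
x(J) = J³
t(j, A) = (216 + j)/(318 + A) (t(j, A) = (j + 6³)/(A + 318) = (j + 216)/(318 + A) = (216 + j)/(318 + A))
(-216067 + t(y(15), 342))*(38272 - 103766) = (-216067 + (216 + 15)/(318 + 342))*(38272 - 103766) = (-216067 + 231/660)*(-65494) = (-216067 + (1/660)*231)*(-65494) = (-216067 + 7/20)*(-65494) = -4321333/20*(-65494) = 141510691751/10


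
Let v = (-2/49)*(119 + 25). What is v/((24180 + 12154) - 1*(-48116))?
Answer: -48/689675 ≈ -6.9598e-5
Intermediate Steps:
v = -288/49 (v = -2*1/49*144 = -2/49*144 = -288/49 ≈ -5.8775)
v/((24180 + 12154) - 1*(-48116)) = -288/(49*((24180 + 12154) - 1*(-48116))) = -288/(49*(36334 + 48116)) = -288/49/84450 = -288/49*1/84450 = -48/689675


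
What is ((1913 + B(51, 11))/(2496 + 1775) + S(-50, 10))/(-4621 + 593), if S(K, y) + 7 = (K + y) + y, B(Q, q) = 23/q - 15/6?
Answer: 3434517/378478936 ≈ 0.0090745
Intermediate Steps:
B(Q, q) = -5/2 + 23/q (B(Q, q) = 23/q - 15*1/6 = 23/q - 5/2 = -5/2 + 23/q)
S(K, y) = -7 + K + 2*y (S(K, y) = -7 + ((K + y) + y) = -7 + (K + 2*y) = -7 + K + 2*y)
((1913 + B(51, 11))/(2496 + 1775) + S(-50, 10))/(-4621 + 593) = ((1913 + (-5/2 + 23/11))/(2496 + 1775) + (-7 - 50 + 2*10))/(-4621 + 593) = ((1913 + (-5/2 + 23*(1/11)))/4271 + (-7 - 50 + 20))/(-4028) = ((1913 + (-5/2 + 23/11))*(1/4271) - 37)*(-1/4028) = ((1913 - 9/22)*(1/4271) - 37)*(-1/4028) = ((42077/22)*(1/4271) - 37)*(-1/4028) = (42077/93962 - 37)*(-1/4028) = -3434517/93962*(-1/4028) = 3434517/378478936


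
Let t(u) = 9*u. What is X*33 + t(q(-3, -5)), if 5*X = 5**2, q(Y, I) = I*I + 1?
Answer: 399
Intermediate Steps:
q(Y, I) = 1 + I**2 (q(Y, I) = I**2 + 1 = 1 + I**2)
X = 5 (X = (1/5)*5**2 = (1/5)*25 = 5)
X*33 + t(q(-3, -5)) = 5*33 + 9*(1 + (-5)**2) = 165 + 9*(1 + 25) = 165 + 9*26 = 165 + 234 = 399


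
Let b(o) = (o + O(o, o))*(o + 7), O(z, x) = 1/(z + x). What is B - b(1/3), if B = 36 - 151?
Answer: -1156/9 ≈ -128.44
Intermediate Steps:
O(z, x) = 1/(x + z)
b(o) = (7 + o)*(o + 1/(2*o)) (b(o) = (o + 1/(o + o))*(o + 7) = (o + 1/(2*o))*(7 + o) = (7 + o)*(o + 1/(2*o)))
B = -115
B - b(1/3) = -115 - (1/2 + (1/3)**2 + 7/3 + 7/(2*(1/3))) = -115 - (1/2 + (1/3)**2 + 7*(1/3) + 7/(2*(1/3))) = -115 - (1/2 + 1/9 + 7/3 + (7/2)*3) = -115 - (1/2 + 1/9 + 7/3 + 21/2) = -115 - 1*121/9 = -115 - 121/9 = -1156/9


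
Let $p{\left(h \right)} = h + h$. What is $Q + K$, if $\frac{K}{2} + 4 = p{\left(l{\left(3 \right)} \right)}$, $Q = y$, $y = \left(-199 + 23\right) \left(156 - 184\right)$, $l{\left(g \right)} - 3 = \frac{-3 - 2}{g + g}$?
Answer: $\frac{14786}{3} \approx 4928.7$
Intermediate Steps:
$l{\left(g \right)} = 3 - \frac{5}{2 g}$ ($l{\left(g \right)} = 3 + \frac{-3 - 2}{g + g} = 3 - \frac{5}{2 g}$)
$p{\left(h \right)} = 2 h$
$y = 4928$ ($y = \left(-176\right) \left(-28\right) = 4928$)
$Q = 4928$
$K = \frac{2}{3}$ ($K = -8 + 2 \cdot 2 \left(3 - \frac{5}{2 \cdot 3}\right) = -8 + 2 \cdot 2 \left(3 - \frac{5}{6}\right) = -8 + 2 \cdot 2 \cdot \frac{13}{6} = -8 + 2 \cdot \frac{13}{3} = -8 + \frac{26}{3} = \frac{2}{3} \approx 0.66667$)
$Q + K = 4928 + \frac{2}{3} = \frac{14786}{3}$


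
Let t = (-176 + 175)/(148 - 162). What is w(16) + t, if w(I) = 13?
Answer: 183/14 ≈ 13.071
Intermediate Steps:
t = 1/14 (t = -1/(-14) = -1*(-1/14) = 1/14 ≈ 0.071429)
w(16) + t = 13 + 1/14 = 183/14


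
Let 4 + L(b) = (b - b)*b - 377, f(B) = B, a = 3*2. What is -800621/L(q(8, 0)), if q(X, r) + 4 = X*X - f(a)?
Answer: 800621/381 ≈ 2101.4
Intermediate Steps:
a = 6
q(X, r) = -10 + X² (q(X, r) = -4 + (X*X - 1*6) = -4 + (X² - 6) = -4 + (-6 + X²) = -10 + X²)
L(b) = -381 (L(b) = -4 + ((b - b)*b - 377) = -4 + (0*b - 377) = -4 + (0 - 377) = -4 - 377 = -381)
-800621/L(q(8, 0)) = -800621/(-381) = -800621*(-1/381) = 800621/381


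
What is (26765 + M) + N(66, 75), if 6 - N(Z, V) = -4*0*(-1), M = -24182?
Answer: 2589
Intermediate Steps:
N(Z, V) = 6 (N(Z, V) = 6 - (-4*0)*(-1) = 6 - 0*(-1) = 6 - 1*0 = 6 + 0 = 6)
(26765 + M) + N(66, 75) = (26765 - 24182) + 6 = 2583 + 6 = 2589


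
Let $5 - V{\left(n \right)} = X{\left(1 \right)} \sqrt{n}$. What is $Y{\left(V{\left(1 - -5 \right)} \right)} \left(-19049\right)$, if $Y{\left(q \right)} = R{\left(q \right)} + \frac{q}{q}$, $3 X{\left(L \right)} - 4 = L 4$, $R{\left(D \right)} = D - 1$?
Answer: $-95245 + \frac{152392 \sqrt{6}}{3} \approx 29183.0$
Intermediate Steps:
$R{\left(D \right)} = -1 + D$
$X{\left(L \right)} = \frac{4}{3} + \frac{4 L}{3}$ ($X{\left(L \right)} = \frac{4}{3} + \frac{L 4}{3} = \frac{4}{3} + \frac{4 L}{3}$)
$V{\left(n \right)} = 5 - \frac{8 \sqrt{n}}{3}$ ($V{\left(n \right)} = 5 - \left(\frac{4}{3} + \frac{4}{3} \cdot 1\right) \sqrt{n} = 5 - \left(\frac{4}{3} + \frac{4}{3}\right) \sqrt{n} = 5 - \frac{8 \sqrt{n}}{3}$)
$Y{\left(q \right)} = q$ ($Y{\left(q \right)} = \left(-1 + q\right) + \frac{q}{q} = \left(-1 + q\right) + 1 = q$)
$Y{\left(V{\left(1 - -5 \right)} \right)} \left(-19049\right) = \left(5 - \frac{8 \sqrt{1 - -5}}{3}\right) \left(-19049\right) = \left(5 - \frac{8 \sqrt{1 + 5}}{3}\right) \left(-19049\right) = \left(5 - \frac{8 \sqrt{6}}{3}\right) \left(-19049\right) = -95245 + \frac{152392 \sqrt{6}}{3}$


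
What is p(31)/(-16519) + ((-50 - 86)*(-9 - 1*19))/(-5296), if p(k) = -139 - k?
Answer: -3875252/5467789 ≈ -0.70874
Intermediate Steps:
p(31)/(-16519) + ((-50 - 86)*(-9 - 1*19))/(-5296) = (-139 - 1*31)/(-16519) + ((-50 - 86)*(-9 - 1*19))/(-5296) = (-139 - 31)*(-1/16519) - 136*(-9 - 19)*(-1/5296) = -170*(-1/16519) - 136*(-28)*(-1/5296) = 170/16519 + 3808*(-1/5296) = 170/16519 - 238/331 = -3875252/5467789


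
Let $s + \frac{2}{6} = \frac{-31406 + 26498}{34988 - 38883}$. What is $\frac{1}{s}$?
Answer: $\frac{11685}{10829} \approx 1.079$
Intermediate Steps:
$s = \frac{10829}{11685}$ ($s = - \frac{1}{3} + \frac{-31406 + 26498}{34988 - 38883} = - \frac{1}{3} - \frac{4908}{-3895} = - \frac{1}{3} - - \frac{4908}{3895} = - \frac{1}{3} + \frac{4908}{3895} = \frac{10829}{11685} \approx 0.92674$)
$\frac{1}{s} = \frac{1}{\frac{10829}{11685}} = \frac{11685}{10829}$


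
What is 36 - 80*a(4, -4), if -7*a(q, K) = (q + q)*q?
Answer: 2812/7 ≈ 401.71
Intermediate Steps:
a(q, K) = -2*q**2/7 (a(q, K) = -(q + q)*q/7 = -2*q*q/7 = -2*q**2/7)
36 - 80*a(4, -4) = 36 - (-160)*4**2/7 = 36 - (-160)*16/7 = 36 - 80*(-32/7) = 36 + 2560/7 = 2812/7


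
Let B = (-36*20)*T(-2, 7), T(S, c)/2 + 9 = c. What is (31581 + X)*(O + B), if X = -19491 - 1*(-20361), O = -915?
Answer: 63766215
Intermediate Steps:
T(S, c) = -18 + 2*c
B = 2880 (B = (-36*20)*(-18 + 2*7) = -720*(-18 + 14) = -720*(-4) = 2880)
X = 870 (X = -19491 + 20361 = 870)
(31581 + X)*(O + B) = (31581 + 870)*(-915 + 2880) = 32451*1965 = 63766215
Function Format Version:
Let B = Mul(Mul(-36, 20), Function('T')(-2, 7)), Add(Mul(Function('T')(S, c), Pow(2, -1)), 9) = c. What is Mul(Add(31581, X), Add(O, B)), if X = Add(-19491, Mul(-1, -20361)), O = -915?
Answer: 63766215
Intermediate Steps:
Function('T')(S, c) = Add(-18, Mul(2, c))
B = 2880 (B = Mul(Mul(-36, 20), Add(-18, Mul(2, 7))) = Mul(-720, Add(-18, 14)) = Mul(-720, -4) = 2880)
X = 870 (X = Add(-19491, 20361) = 870)
Mul(Add(31581, X), Add(O, B)) = Mul(Add(31581, 870), Add(-915, 2880)) = Mul(32451, 1965) = 63766215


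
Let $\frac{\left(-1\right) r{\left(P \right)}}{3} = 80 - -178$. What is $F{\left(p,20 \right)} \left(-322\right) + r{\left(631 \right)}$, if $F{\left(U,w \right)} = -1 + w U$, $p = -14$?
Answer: $89708$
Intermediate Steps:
$F{\left(U,w \right)} = -1 + U w$
$r{\left(P \right)} = -774$ ($r{\left(P \right)} = - 3 \left(80 - -178\right) = - 3 \left(80 + 178\right) = \left(-3\right) 258 = -774$)
$F{\left(p,20 \right)} \left(-322\right) + r{\left(631 \right)} = \left(-1 - 280\right) \left(-322\right) - 774 = \left(-281\right) \left(-322\right) - 774 = 90482 - 774 = 89708$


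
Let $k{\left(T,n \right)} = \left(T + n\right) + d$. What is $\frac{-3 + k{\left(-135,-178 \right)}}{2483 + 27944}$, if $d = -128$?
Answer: $- \frac{444}{30427} \approx -0.014592$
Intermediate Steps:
$k{\left(T,n \right)} = -128 + T + n$ ($k{\left(T,n \right)} = \left(T + n\right) - 128 = -128 + T + n$)
$\frac{-3 + k{\left(-135,-178 \right)}}{2483 + 27944} = \frac{-3 - 441}{2483 + 27944} = \frac{-3 - 441}{30427} = \left(-444\right) \frac{1}{30427} = - \frac{444}{30427}$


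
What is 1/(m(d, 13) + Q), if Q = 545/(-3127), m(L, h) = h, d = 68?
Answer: 3127/40106 ≈ 0.077968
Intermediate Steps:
Q = -545/3127 (Q = 545*(-1/3127) = -545/3127 ≈ -0.17429)
1/(m(d, 13) + Q) = 1/(13 - 545/3127) = 1/(40106/3127) = 3127/40106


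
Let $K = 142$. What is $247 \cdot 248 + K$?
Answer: $61398$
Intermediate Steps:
$247 \cdot 248 + K = 247 \cdot 248 + 142 = 61256 + 142 = 61398$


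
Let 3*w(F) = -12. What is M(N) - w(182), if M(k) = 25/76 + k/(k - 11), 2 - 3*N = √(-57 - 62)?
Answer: 29971/6840 + 11*I*√119/360 ≈ 4.3817 + 0.33332*I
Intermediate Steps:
w(F) = -4 (w(F) = (⅓)*(-12) = -4)
N = ⅔ - I*√119/3 (N = ⅔ - √(-57 - 62)/3 = ⅔ - I*√119/3 ≈ 0.66667 - 3.6362*I)
M(k) = 25/76 + k/(-11 + k) (M(k) = 25*(1/76) + k/(-11 + k) = 25/76 + k/(-11 + k))
M(N) - w(182) = (-275 + 101*(⅔ - I*√119/3))/(76*(-11 + (⅔ - I*√119/3))) - 1*(-4) = (-275 + (202/3 - 101*I*√119/3))/(76*(-31/3 - I*√119/3)) + 4 = (-623/3 - 101*I*√119/3)/(76*(-31/3 - I*√119/3)) + 4 = 4 + (-623/3 - 101*I*√119/3)/(76*(-31/3 - I*√119/3))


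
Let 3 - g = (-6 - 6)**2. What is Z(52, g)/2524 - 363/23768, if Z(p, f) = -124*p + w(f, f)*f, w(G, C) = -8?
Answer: -31840493/14997608 ≈ -2.1230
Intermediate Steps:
g = -141 (g = 3 - (-6 - 6)**2 = 3 - 1*(-12)**2 = 3 - 1*144 = 3 - 144 = -141)
Z(p, f) = -124*p - 8*f
Z(52, g)/2524 - 363/23768 = (-124*52 - 8*(-141))/2524 - 363/23768 = (-6448 + 1128)*(1/2524) - 363*1/23768 = -5320*1/2524 - 363/23768 = -1330/631 - 363/23768 = -31840493/14997608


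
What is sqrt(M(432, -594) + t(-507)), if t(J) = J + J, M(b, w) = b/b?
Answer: I*sqrt(1013) ≈ 31.828*I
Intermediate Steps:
M(b, w) = 1
t(J) = 2*J
sqrt(M(432, -594) + t(-507)) = sqrt(1 + 2*(-507)) = sqrt(1 - 1014) = sqrt(-1013) = I*sqrt(1013)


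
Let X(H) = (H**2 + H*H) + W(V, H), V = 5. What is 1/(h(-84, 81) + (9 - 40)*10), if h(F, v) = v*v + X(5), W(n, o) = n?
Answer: 1/6306 ≈ 0.00015858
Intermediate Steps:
X(H) = 5 + 2*H**2 (X(H) = (H**2 + H*H) + 5 = (H**2 + H**2) + 5 = 2*H**2 + 5 = 5 + 2*H**2)
h(F, v) = 55 + v**2 (h(F, v) = v*v + (5 + 2*5**2) = v**2 + (5 + 2*25) = v**2 + (5 + 50) = v**2 + 55 = 55 + v**2)
1/(h(-84, 81) + (9 - 40)*10) = 1/((55 + 81**2) + (9 - 40)*10) = 1/((55 + 6561) - 31*10) = 1/(6616 - 310) = 1/6306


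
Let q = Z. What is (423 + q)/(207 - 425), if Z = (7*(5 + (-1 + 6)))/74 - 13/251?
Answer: -3936705/2024566 ≈ -1.9445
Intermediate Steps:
Z = 8304/9287 (Z = (7*(5 + 5))*(1/74) - 13*1/251 = (7*10)*(1/74) - 13/251 = 70*(1/74) - 13/251 = 35/37 - 13/251 = 8304/9287 ≈ 0.89415)
q = 8304/9287 ≈ 0.89415
(423 + q)/(207 - 425) = (423 + 8304/9287)/(207 - 425) = (3936705/9287)/(-218) = (3936705/9287)*(-1/218) = -3936705/2024566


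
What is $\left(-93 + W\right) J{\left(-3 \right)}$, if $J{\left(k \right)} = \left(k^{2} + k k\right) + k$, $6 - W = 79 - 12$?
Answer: $-2310$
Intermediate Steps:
$W = -61$ ($W = 6 - \left(79 - 12\right) = 6 - 67 = -61$)
$J{\left(k \right)} = k + 2 k^{2}$ ($J{\left(k \right)} = \left(k^{2} + k^{2}\right) + k = 2 k^{2} + k = k + 2 k^{2}$)
$\left(-93 + W\right) J{\left(-3 \right)} = \left(-93 - 61\right) \left(- 3 \left(1 + 2 \left(-3\right)\right)\right) = - 154 \left(- 3 \left(1 - 6\right)\right) = - 154 \left(\left(-3\right) \left(-5\right)\right) = \left(-154\right) 15 = -2310$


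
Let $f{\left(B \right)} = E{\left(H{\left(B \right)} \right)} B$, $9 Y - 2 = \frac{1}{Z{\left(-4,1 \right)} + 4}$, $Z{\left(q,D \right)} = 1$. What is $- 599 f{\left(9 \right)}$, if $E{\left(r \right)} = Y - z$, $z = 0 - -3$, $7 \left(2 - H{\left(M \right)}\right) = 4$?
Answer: $\frac{74276}{5} \approx 14855.0$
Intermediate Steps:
$H{\left(M \right)} = \frac{10}{7}$ ($H{\left(M \right)} = 2 - \frac{4}{7} = \frac{10}{7}$)
$z = 3$ ($z = 0 + 3 = 3$)
$Y = \frac{11}{45}$ ($Y = \frac{2}{9} + \frac{1}{9 \left(1 + 4\right)} = \frac{2}{9} + \frac{1}{9 \cdot 5} = \frac{2}{9} + \frac{1}{9} \cdot \frac{1}{5} = \frac{2}{9} + \frac{1}{45} = \frac{11}{45} \approx 0.24444$)
$E{\left(r \right)} = - \frac{124}{45}$ ($E{\left(r \right)} = \frac{11}{45} - 3 = - \frac{124}{45}$)
$f{\left(B \right)} = - \frac{124 B}{45}$
$- 599 f{\left(9 \right)} = - 599 \left(\left(- \frac{124}{45}\right) 9\right) = \left(-599\right) \left(- \frac{124}{5}\right) = \frac{74276}{5}$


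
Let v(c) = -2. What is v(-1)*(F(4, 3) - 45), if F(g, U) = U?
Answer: 84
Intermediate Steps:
v(-1)*(F(4, 3) - 45) = -2*(3 - 45) = -2*(-42) = 84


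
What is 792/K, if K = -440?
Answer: -9/5 ≈ -1.8000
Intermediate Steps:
792/K = 792/(-440) = 792*(-1/440) = -9/5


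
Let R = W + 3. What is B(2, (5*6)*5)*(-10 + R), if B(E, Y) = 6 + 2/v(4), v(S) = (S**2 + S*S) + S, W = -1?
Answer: -436/9 ≈ -48.444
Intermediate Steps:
v(S) = S + 2*S**2 (v(S) = (S**2 + S**2) + S = 2*S**2 + S = S + 2*S**2)
R = 2 (R = -1 + 3 = 2)
B(E, Y) = 109/18 (B(E, Y) = 6 + 2/((4*(1 + 2*4))) = 6 + 2/((4*(1 + 8))) = 6 + 2/((4*9)) = 6 + 2/36 = 6 + 2*(1/36) = 6 + 1/18 = 109/18)
B(2, (5*6)*5)*(-10 + R) = 109*(-10 + 2)/18 = (109/18)*(-8) = -436/9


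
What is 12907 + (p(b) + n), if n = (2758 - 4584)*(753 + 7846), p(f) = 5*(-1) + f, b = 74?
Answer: -15688798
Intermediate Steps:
p(f) = -5 + f
n = -15701774 (n = -1826*8599 = -15701774)
12907 + (p(b) + n) = 12907 + ((-5 + 74) - 15701774) = 12907 + (69 - 15701774) = 12907 - 15701705 = -15688798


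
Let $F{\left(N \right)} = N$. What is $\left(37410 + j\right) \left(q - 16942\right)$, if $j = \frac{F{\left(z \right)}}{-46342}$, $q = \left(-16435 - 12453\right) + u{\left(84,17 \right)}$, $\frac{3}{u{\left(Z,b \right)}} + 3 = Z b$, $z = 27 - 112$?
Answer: $- \frac{444004144064317}{258970} \approx -1.7145 \cdot 10^{9}$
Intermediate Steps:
$z = -85$
$u{\left(Z,b \right)} = \frac{3}{-3 + Z b}$
$q = - \frac{13721799}{475}$ ($q = \left(-16435 - 12453\right) + \frac{3}{-3 + 84 \cdot 17} = -28888 + \frac{3}{-3 + 1428} = -28888 + \frac{3}{1425} = -28888 + 3 \cdot \frac{1}{1425} = -28888 + \frac{1}{475} = - \frac{13721799}{475} \approx -28888.0$)
$j = \frac{5}{2726}$ ($j = - \frac{85}{-46342} = \left(-85\right) \left(- \frac{1}{46342}\right) = \frac{5}{2726} \approx 0.0018342$)
$\left(37410 + j\right) \left(q - 16942\right) = \left(37410 + \frac{5}{2726}\right) \left(- \frac{13721799}{475} - 16942\right) = \frac{101979665 \left(- \frac{13721799}{475} - 16942\right)}{2726} = \frac{101979665}{2726} \left(- \frac{21769249}{475}\right) = - \frac{444004144064317}{258970}$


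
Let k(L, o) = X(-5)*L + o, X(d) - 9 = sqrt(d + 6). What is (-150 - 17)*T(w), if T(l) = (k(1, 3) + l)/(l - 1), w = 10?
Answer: -3841/9 ≈ -426.78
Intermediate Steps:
X(d) = 9 + sqrt(6 + d) (X(d) = 9 + sqrt(d + 6) = 9 + sqrt(6 + d))
k(L, o) = o + 10*L (k(L, o) = (9 + sqrt(6 - 5))*L + o = (9 + sqrt(1))*L + o = (9 + 1)*L + o = 10*L + o = o + 10*L)
T(l) = (13 + l)/(-1 + l) (T(l) = ((3 + 10*1) + l)/(l - 1) = ((3 + 10) + l)/(-1 + l) = (13 + l)/(-1 + l))
(-150 - 17)*T(w) = (-150 - 17)*((13 + 10)/(-1 + 10)) = -167*23/9 = -3841/9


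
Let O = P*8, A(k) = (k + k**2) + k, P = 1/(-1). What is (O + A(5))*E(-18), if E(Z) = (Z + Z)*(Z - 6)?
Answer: 23328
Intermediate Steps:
P = -1
A(k) = k**2 + 2*k
E(Z) = 2*Z*(-6 + Z) (E(Z) = (2*Z)*(-6 + Z) = 2*Z*(-6 + Z))
O = -8 (O = -1*8 = -8)
(O + A(5))*E(-18) = (-8 + 5*(2 + 5))*(2*(-18)*(-6 - 18)) = (-8 + 5*7)*(2*(-18)*(-24)) = (-8 + 35)*864 = 27*864 = 23328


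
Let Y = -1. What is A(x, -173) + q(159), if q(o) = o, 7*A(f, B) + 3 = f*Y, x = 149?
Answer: 961/7 ≈ 137.29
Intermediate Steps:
A(f, B) = -3/7 - f/7 (A(f, B) = -3/7 + (f*(-1))/7 = -3/7 + (-f)/7 = -3/7 - f/7)
A(x, -173) + q(159) = (-3/7 - 1/7*149) + 159 = (-3/7 - 149/7) + 159 = -152/7 + 159 = 961/7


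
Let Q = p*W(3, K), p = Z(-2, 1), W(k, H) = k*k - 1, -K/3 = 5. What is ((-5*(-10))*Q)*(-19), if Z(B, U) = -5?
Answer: 38000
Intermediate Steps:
K = -15 (K = -3*5 = -15)
W(k, H) = -1 + k**2 (W(k, H) = k**2 - 1 = -1 + k**2)
p = -5
Q = -40 (Q = -5*(-1 + 3**2) = -5*(-1 + 9) = -5*8 = -40)
((-5*(-10))*Q)*(-19) = (-5*(-10)*(-40))*(-19) = (50*(-40))*(-19) = -2000*(-19) = 38000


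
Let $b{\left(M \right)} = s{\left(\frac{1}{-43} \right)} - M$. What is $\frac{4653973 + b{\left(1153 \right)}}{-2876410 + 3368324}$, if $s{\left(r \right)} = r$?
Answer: $\frac{200071259}{21152302} \approx 9.4586$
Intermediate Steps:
$b{\left(M \right)} = - \frac{1}{43} - M$ ($b{\left(M \right)} = \frac{1}{-43} - M = - \frac{1}{43} - M$)
$\frac{4653973 + b{\left(1153 \right)}}{-2876410 + 3368324} = \frac{4653973 - \frac{49580}{43}}{-2876410 + 3368324} = \frac{4653973 - \frac{49580}{43}}{491914} = \left(4653973 - \frac{49580}{43}\right) \frac{1}{491914} = \frac{200071259}{43} \cdot \frac{1}{491914} = \frac{200071259}{21152302}$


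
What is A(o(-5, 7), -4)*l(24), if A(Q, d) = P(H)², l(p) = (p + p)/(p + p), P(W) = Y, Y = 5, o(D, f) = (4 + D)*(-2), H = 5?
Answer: 25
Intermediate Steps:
o(D, f) = -8 - 2*D
P(W) = 5
l(p) = 1 (l(p) = (2*p)/((2*p)) = (2*p)*(1/(2*p)) = 1)
A(Q, d) = 25 (A(Q, d) = 5² = 25)
A(o(-5, 7), -4)*l(24) = 25*1 = 25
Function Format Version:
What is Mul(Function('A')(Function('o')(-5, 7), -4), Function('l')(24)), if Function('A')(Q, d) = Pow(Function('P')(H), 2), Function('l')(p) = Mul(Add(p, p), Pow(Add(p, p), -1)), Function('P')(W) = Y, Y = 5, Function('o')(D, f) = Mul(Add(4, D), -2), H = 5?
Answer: 25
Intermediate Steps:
Function('o')(D, f) = Add(-8, Mul(-2, D))
Function('P')(W) = 5
Function('l')(p) = 1 (Function('l')(p) = Mul(Mul(2, p), Pow(Mul(2, p), -1)) = Mul(Mul(2, p), Mul(Rational(1, 2), Pow(p, -1))) = 1)
Function('A')(Q, d) = 25 (Function('A')(Q, d) = Pow(5, 2) = 25)
Mul(Function('A')(Function('o')(-5, 7), -4), Function('l')(24)) = Mul(25, 1) = 25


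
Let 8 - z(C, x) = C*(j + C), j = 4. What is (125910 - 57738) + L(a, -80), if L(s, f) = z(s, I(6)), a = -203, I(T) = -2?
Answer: 27783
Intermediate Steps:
z(C, x) = 8 - C*(4 + C)
L(s, f) = 8 - s**2 - 4*s
(125910 - 57738) + L(a, -80) = (125910 - 57738) + (8 - 1*(-203)**2 - 4*(-203)) = 68172 + (8 - 1*41209 + 812) = 68172 + (8 - 41209 + 812) = 68172 - 40389 = 27783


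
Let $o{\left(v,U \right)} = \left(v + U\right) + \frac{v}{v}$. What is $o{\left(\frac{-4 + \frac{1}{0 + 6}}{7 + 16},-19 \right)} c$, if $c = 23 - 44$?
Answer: $\frac{763}{2} \approx 381.5$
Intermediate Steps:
$o{\left(v,U \right)} = 1 + U + v$ ($o{\left(v,U \right)} = \left(U + v\right) + 1 = 1 + U + v$)
$c = -21$
$o{\left(\frac{-4 + \frac{1}{0 + 6}}{7 + 16},-19 \right)} c = \left(1 - 19 + \frac{-4 + \frac{1}{0 + 6}}{7 + 16}\right) \left(-21\right) = \left(1 - 19 + \frac{-4 + \frac{1}{6}}{23}\right) \left(-21\right) = \left(1 - 19 + \left(-4 + \frac{1}{6}\right) \frac{1}{23}\right) \left(-21\right) = \left(1 - 19 - \frac{1}{6}\right) \left(-21\right) = \left(- \frac{109}{6}\right) \left(-21\right) = \frac{763}{2}$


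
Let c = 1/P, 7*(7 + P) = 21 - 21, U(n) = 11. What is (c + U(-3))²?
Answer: 5776/49 ≈ 117.88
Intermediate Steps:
P = -7 (P = -7 + (21 - 21)/7 = -7 + (⅐)*0 = -7 + 0 = -7)
c = -⅐ (c = 1/(-7) = -⅐ ≈ -0.14286)
(c + U(-3))² = (-⅐ + 11)² = (76/7)² = 5776/49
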